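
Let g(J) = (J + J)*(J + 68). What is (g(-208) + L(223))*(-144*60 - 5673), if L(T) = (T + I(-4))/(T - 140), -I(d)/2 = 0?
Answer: -69191088759/83 ≈ -8.3363e+8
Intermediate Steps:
I(d) = 0 (I(d) = -2*0 = 0)
L(T) = T/(-140 + T) (L(T) = (T + 0)/(T - 140) = T/(-140 + T))
g(J) = 2*J*(68 + J) (g(J) = (2*J)*(68 + J) = 2*J*(68 + J))
(g(-208) + L(223))*(-144*60 - 5673) = (2*(-208)*(68 - 208) + 223/(-140 + 223))*(-144*60 - 5673) = (2*(-208)*(-140) + 223/83)*(-8640 - 5673) = (58240 + 223*(1/83))*(-14313) = (58240 + 223/83)*(-14313) = (4834143/83)*(-14313) = -69191088759/83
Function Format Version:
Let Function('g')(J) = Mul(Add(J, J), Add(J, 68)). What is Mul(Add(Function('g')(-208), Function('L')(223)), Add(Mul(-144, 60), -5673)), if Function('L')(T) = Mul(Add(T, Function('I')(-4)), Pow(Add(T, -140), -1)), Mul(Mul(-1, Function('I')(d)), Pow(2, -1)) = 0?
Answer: Rational(-69191088759, 83) ≈ -8.3363e+8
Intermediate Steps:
Function('I')(d) = 0 (Function('I')(d) = Mul(-2, 0) = 0)
Function('L')(T) = Mul(T, Pow(Add(-140, T), -1)) (Function('L')(T) = Mul(Add(T, 0), Pow(Add(T, -140), -1)) = Mul(T, Pow(Add(-140, T), -1)))
Function('g')(J) = Mul(2, J, Add(68, J)) (Function('g')(J) = Mul(Mul(2, J), Add(68, J)) = Mul(2, J, Add(68, J)))
Mul(Add(Function('g')(-208), Function('L')(223)), Add(Mul(-144, 60), -5673)) = Mul(Add(Mul(2, -208, Add(68, -208)), Mul(223, Pow(Add(-140, 223), -1))), Add(Mul(-144, 60), -5673)) = Mul(Add(Mul(2, -208, -140), Mul(223, Pow(83, -1))), Add(-8640, -5673)) = Mul(Add(58240, Mul(223, Rational(1, 83))), -14313) = Mul(Add(58240, Rational(223, 83)), -14313) = Mul(Rational(4834143, 83), -14313) = Rational(-69191088759, 83)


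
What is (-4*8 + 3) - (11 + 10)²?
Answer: -470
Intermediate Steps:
(-4*8 + 3) - (11 + 10)² = (-32 + 3) - 1*21² = -29 - 1*441 = -29 - 441 = -470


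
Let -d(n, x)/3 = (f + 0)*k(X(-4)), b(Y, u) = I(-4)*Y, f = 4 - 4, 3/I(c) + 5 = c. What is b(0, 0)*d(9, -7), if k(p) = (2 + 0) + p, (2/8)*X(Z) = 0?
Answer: 0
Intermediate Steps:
I(c) = 3/(-5 + c)
f = 0
X(Z) = 0 (X(Z) = 4*0 = 0)
b(Y, u) = -Y/3 (b(Y, u) = (3/(-5 - 4))*Y = (3/(-9))*Y = (3*(-⅑))*Y = -Y/3)
k(p) = 2 + p
d(n, x) = 0 (d(n, x) = -3*(0 + 0)*(2 + 0) = -0*2 = -3*0 = 0)
b(0, 0)*d(9, -7) = -⅓*0*0 = 0*0 = 0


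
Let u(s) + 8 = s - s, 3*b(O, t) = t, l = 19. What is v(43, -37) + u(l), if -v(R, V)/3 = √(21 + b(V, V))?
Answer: -8 - √78 ≈ -16.832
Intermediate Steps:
b(O, t) = t/3
v(R, V) = -3*√(21 + V/3)
u(s) = -8 (u(s) = -8 + (s - s) = -8 + 0 = -8)
v(43, -37) + u(l) = -√(189 + 3*(-37)) - 8 = -√(189 - 111) - 8 = -√78 - 8 = -8 - √78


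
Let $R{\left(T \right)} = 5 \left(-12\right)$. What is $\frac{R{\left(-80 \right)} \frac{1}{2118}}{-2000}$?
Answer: $\frac{1}{70600} \approx 1.4164 \cdot 10^{-5}$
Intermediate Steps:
$R{\left(T \right)} = -60$
$\frac{R{\left(-80 \right)} \frac{1}{2118}}{-2000} = \frac{\left(-60\right) \frac{1}{2118}}{-2000} = \left(-60\right) \frac{1}{2118} \left(- \frac{1}{2000}\right) = \left(- \frac{10}{353}\right) \left(- \frac{1}{2000}\right) = \frac{1}{70600}$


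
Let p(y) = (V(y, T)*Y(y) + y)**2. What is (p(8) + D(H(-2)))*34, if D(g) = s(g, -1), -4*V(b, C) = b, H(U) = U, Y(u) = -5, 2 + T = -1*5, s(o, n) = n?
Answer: 10982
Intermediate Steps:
T = -7 (T = -2 - 1*5 = -2 - 5 = -7)
V(b, C) = -b/4
D(g) = -1
p(y) = 81*y**2/16 (p(y) = (-y/4*(-5) + y)**2 = (5*y/4 + y)**2 = (9*y/4)**2 = 81*y**2/16)
(p(8) + D(H(-2)))*34 = ((81/16)*8**2 - 1)*34 = ((81/16)*64 - 1)*34 = (324 - 1)*34 = 323*34 = 10982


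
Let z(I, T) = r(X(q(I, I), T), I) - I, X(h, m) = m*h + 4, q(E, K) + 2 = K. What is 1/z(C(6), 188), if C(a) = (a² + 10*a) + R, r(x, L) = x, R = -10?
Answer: 1/15710 ≈ 6.3654e-5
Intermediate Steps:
q(E, K) = -2 + K
X(h, m) = 4 + h*m (X(h, m) = h*m + 4 = 4 + h*m)
C(a) = -10 + a² + 10*a (C(a) = (a² + 10*a) - 10 = -10 + a² + 10*a)
z(I, T) = 4 - I + T*(-2 + I) (z(I, T) = (4 + (-2 + I)*T) - I = (4 + T*(-2 + I)) - I = 4 - I + T*(-2 + I))
1/z(C(6), 188) = 1/(4 - (-10 + 6² + 10*6) + 188*(-2 + (-10 + 6² + 10*6))) = 1/(4 - (-10 + 36 + 60) + 188*(-2 + (-10 + 36 + 60))) = 1/(4 - 1*86 + 188*(-2 + 86)) = 1/(4 - 86 + 188*84) = 1/(4 - 86 + 15792) = 1/15710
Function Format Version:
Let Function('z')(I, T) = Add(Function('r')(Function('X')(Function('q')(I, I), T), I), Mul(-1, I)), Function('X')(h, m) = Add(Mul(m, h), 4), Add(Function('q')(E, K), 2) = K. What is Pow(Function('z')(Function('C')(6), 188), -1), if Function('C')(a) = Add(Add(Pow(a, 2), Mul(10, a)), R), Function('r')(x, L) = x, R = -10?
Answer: Rational(1, 15710) ≈ 6.3654e-5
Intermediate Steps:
Function('q')(E, K) = Add(-2, K)
Function('X')(h, m) = Add(4, Mul(h, m)) (Function('X')(h, m) = Add(Mul(h, m), 4) = Add(4, Mul(h, m)))
Function('C')(a) = Add(-10, Pow(a, 2), Mul(10, a)) (Function('C')(a) = Add(Add(Pow(a, 2), Mul(10, a)), -10) = Add(-10, Pow(a, 2), Mul(10, a)))
Function('z')(I, T) = Add(4, Mul(-1, I), Mul(T, Add(-2, I))) (Function('z')(I, T) = Add(Add(4, Mul(Add(-2, I), T)), Mul(-1, I)) = Add(Add(4, Mul(T, Add(-2, I))), Mul(-1, I)) = Add(4, Mul(-1, I), Mul(T, Add(-2, I))))
Pow(Function('z')(Function('C')(6), 188), -1) = Pow(Add(4, Mul(-1, Add(-10, Pow(6, 2), Mul(10, 6))), Mul(188, Add(-2, Add(-10, Pow(6, 2), Mul(10, 6))))), -1) = Pow(Add(4, Mul(-1, Add(-10, 36, 60)), Mul(188, Add(-2, Add(-10, 36, 60)))), -1) = Pow(Add(4, Mul(-1, 86), Mul(188, Add(-2, 86))), -1) = Pow(Add(4, -86, Mul(188, 84)), -1) = Pow(Add(4, -86, 15792), -1) = Pow(15710, -1) = Rational(1, 15710)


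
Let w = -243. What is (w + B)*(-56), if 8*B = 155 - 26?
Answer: 12705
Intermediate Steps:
B = 129/8 (B = (155 - 26)/8 = (1/8)*129 = 129/8 ≈ 16.125)
(w + B)*(-56) = (-243 + 129/8)*(-56) = -1815/8*(-56) = 12705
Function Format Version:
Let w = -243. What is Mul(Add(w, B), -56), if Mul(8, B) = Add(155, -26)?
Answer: 12705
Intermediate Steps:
B = Rational(129, 8) (B = Mul(Rational(1, 8), Add(155, -26)) = Mul(Rational(1, 8), 129) = Rational(129, 8) ≈ 16.125)
Mul(Add(w, B), -56) = Mul(Add(-243, Rational(129, 8)), -56) = Mul(Rational(-1815, 8), -56) = 12705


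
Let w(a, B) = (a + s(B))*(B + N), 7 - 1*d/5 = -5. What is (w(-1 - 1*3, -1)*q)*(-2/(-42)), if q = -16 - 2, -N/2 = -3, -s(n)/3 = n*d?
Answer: -5280/7 ≈ -754.29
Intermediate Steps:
d = 60 (d = 35 - 5*(-5) = 35 + 25 = 60)
s(n) = -180*n (s(n) = -3*n*60 = -180*n)
N = 6 (N = -2*(-3) = 6)
w(a, B) = (6 + B)*(a - 180*B) (w(a, B) = (a - 180*B)*(B + 6) = (a - 180*B)*(6 + B) = (6 + B)*(a - 180*B))
q = -18
(w(-1 - 1*3, -1)*q)*(-2/(-42)) = ((-1080*(-1) - 180*(-1)² + 6*(-1 - 1*3) - (-1 - 1*3))*(-18))*(-2/(-42)) = ((1080 - 180*1 + 6*(-1 - 3) - (-1 - 3))*(-18))*(-2*(-1/42)) = ((1080 - 180 + 6*(-4) - 1*(-4))*(-18))*(1/21) = ((1080 - 180 - 24 + 4)*(-18))*(1/21) = (880*(-18))*(1/21) = -15840*1/21 = -5280/7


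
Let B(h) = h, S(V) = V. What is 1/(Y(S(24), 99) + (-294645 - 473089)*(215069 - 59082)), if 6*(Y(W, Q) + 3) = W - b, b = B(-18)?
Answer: -1/119756523454 ≈ -8.3503e-12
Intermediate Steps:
b = -18
Y(W, Q) = W/6 (Y(W, Q) = -3 + (W - 1*(-18))/6 = -3 + (W + 18)/6 = -3 + (18 + W)/6 = -3 + (3 + W/6) = W/6)
1/(Y(S(24), 99) + (-294645 - 473089)*(215069 - 59082)) = 1/((⅙)*24 + (-294645 - 473089)*(215069 - 59082)) = 1/(4 - 767734*155987) = 1/(4 - 119756523458) = 1/(-119756523454) = -1/119756523454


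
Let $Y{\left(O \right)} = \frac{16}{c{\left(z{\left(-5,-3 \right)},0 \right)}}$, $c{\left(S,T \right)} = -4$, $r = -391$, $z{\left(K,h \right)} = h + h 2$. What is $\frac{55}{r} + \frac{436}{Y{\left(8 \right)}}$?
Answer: $- \frac{42674}{391} \approx -109.14$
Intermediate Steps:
$z{\left(K,h \right)} = 3 h$ ($z{\left(K,h \right)} = h + 2 h = 3 h$)
$Y{\left(O \right)} = -4$ ($Y{\left(O \right)} = \frac{16}{-4} = 16 \left(- \frac{1}{4}\right) = -4$)
$\frac{55}{r} + \frac{436}{Y{\left(8 \right)}} = \frac{55}{-391} + \frac{436}{-4} = 55 \left(- \frac{1}{391}\right) + 436 \left(- \frac{1}{4}\right) = - \frac{55}{391} - 109 = - \frac{42674}{391}$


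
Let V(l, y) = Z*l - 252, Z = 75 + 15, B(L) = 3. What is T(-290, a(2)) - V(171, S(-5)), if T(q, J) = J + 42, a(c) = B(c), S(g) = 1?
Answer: -15093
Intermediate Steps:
Z = 90
a(c) = 3
T(q, J) = 42 + J
V(l, y) = -252 + 90*l (V(l, y) = 90*l - 252 = -252 + 90*l)
T(-290, a(2)) - V(171, S(-5)) = (42 + 3) - (-252 + 90*171) = 45 - (-252 + 15390) = 45 - 1*15138 = 45 - 15138 = -15093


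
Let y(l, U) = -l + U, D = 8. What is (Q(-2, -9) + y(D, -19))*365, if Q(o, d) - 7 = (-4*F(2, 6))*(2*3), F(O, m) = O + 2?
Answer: -42340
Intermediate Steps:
F(O, m) = 2 + O
y(l, U) = U - l
Q(o, d) = -89 (Q(o, d) = 7 + (-4*(2 + 2))*(2*3) = 7 - 4*4*6 = 7 - 16*6 = 7 - 96 = -89)
(Q(-2, -9) + y(D, -19))*365 = (-89 + (-19 - 1*8))*365 = (-89 + (-19 - 8))*365 = (-89 - 27)*365 = -116*365 = -42340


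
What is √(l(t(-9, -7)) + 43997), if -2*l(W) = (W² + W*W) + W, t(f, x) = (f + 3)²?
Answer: √42683 ≈ 206.60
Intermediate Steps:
t(f, x) = (3 + f)²
l(W) = -W² - W/2 (l(W) = -((W² + W*W) + W)/2 = -((W² + W²) + W)/2 = -(2*W² + W)/2 = -(W + 2*W²)/2 = -W² - W/2)
√(l(t(-9, -7)) + 43997) = √(-(3 - 9)²*(½ + (3 - 9)²) + 43997) = √(-1*(-6)²*(½ + (-6)²) + 43997) = √(-1*36*(½ + 36) + 43997) = √(-1*36*73/2 + 43997) = √(-1314 + 43997) = √42683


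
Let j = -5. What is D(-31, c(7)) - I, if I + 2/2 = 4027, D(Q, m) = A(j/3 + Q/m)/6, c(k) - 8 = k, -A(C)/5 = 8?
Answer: -12098/3 ≈ -4032.7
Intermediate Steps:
A(C) = -40 (A(C) = -5*8 = -40)
c(k) = 8 + k
D(Q, m) = -20/3 (D(Q, m) = -40/6 = -40*⅙ = -20/3)
I = 4026 (I = -1 + 4027 = 4026)
D(-31, c(7)) - I = -20/3 - 1*4026 = -20/3 - 4026 = -12098/3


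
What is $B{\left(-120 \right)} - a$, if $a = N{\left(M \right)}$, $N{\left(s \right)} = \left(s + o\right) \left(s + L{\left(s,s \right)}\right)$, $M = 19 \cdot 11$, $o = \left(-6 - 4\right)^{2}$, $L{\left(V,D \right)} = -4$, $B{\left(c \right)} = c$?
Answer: $-63465$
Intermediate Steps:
$o = 100$ ($o = \left(-10\right)^{2} = 100$)
$M = 209$
$N{\left(s \right)} = \left(-4 + s\right) \left(100 + s\right)$ ($N{\left(s \right)} = \left(s + 100\right) \left(s - 4\right) = \left(100 + s\right) \left(-4 + s\right) = \left(-4 + s\right) \left(100 + s\right)$)
$a = 63345$ ($a = -400 + 209^{2} + 96 \cdot 209 = -400 + 43681 + 20064 = 63345$)
$B{\left(-120 \right)} - a = -120 - 63345 = -63465$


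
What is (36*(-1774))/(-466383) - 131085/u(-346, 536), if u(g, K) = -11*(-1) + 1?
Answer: -6792783243/621844 ≈ -10924.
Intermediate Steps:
u(g, K) = 12 (u(g, K) = 11 + 1 = 12)
(36*(-1774))/(-466383) - 131085/u(-346, 536) = (36*(-1774))/(-466383) - 131085/12 = -63864*(-1/466383) - 131085*1/12 = 21288/155461 - 43695/4 = -6792783243/621844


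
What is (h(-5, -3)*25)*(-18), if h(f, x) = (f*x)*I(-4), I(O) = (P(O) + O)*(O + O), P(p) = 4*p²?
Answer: 3240000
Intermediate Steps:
I(O) = 2*O*(O + 4*O²) (I(O) = (4*O² + O)*(O + O) = (O + 4*O²)*(2*O) = 2*O*(O + 4*O²))
h(f, x) = -480*f*x (h(f, x) = (f*x)*((-4)²*(2 + 8*(-4))) = (f*x)*(16*(2 - 32)) = (f*x)*(16*(-30)) = (f*x)*(-480) = -480*f*x)
(h(-5, -3)*25)*(-18) = (-480*(-5)*(-3)*25)*(-18) = -7200*25*(-18) = -180000*(-18) = 3240000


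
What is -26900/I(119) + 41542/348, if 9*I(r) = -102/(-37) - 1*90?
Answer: 503621/174 ≈ 2894.4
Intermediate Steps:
I(r) = -1076/111 (I(r) = (-102/(-37) - 1*90)/9 = (-102*(-1/37) - 90)/9 = (102/37 - 90)/9 = (⅑)*(-3228/37) = -1076/111)
-26900/I(119) + 41542/348 = -26900/(-1076/111) + 41542/348 = -26900*(-111/1076) + 41542*(1/348) = 2775 + 20771/174 = 503621/174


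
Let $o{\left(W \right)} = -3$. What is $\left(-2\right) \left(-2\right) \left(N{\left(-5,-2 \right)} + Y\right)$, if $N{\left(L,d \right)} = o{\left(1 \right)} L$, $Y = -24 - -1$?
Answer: $-32$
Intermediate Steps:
$Y = -23$ ($Y = -24 + 1 = -23$)
$N{\left(L,d \right)} = - 3 L$
$\left(-2\right) \left(-2\right) \left(N{\left(-5,-2 \right)} + Y\right) = \left(-2\right) \left(-2\right) \left(\left(-3\right) \left(-5\right) - 23\right) = 4 \left(15 - 23\right) = 4 \left(-8\right) = -32$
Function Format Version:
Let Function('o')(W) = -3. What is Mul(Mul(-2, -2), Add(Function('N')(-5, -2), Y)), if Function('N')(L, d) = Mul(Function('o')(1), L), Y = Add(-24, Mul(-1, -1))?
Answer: -32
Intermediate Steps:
Y = -23 (Y = Add(-24, 1) = -23)
Function('N')(L, d) = Mul(-3, L)
Mul(Mul(-2, -2), Add(Function('N')(-5, -2), Y)) = Mul(Mul(-2, -2), Add(Mul(-3, -5), -23)) = Mul(4, Add(15, -23)) = Mul(4, -8) = -32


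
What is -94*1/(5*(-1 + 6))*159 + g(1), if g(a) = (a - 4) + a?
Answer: -14996/25 ≈ -599.84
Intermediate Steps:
g(a) = -4 + 2*a (g(a) = (-4 + a) + a = -4 + 2*a)
-94*1/(5*(-1 + 6))*159 + g(1) = -94*1/(5*(-1 + 6))*159 + (-4 + 2*1) = -94/(5*5)*159 + (-4 + 2) = -94/25*159 - 2 = -14946/25 - 2 = -14996/25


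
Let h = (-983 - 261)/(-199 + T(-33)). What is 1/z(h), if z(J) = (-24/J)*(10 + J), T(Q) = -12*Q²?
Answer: -311/803484 ≈ -0.00038706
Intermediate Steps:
h = 1244/13267 (h = (-983 - 261)/(-199 - 12*(-33)²) = -1244/(-199 - 12*1089) = -1244/(-199 - 13068) = -1244/(-13267) = -1244*(-1/13267) = 1244/13267 ≈ 0.093766)
z(J) = -24*(10 + J)/J
1/z(h) = 1/(-24 - 240/1244/13267) = 1/(-24 - 240*13267/1244) = 1/(-24 - 796020/311) = 1/(-803484/311) = -311/803484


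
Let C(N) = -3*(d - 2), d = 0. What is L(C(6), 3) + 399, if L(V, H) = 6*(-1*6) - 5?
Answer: 358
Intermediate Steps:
C(N) = 6 (C(N) = -3*(0 - 2) = -3*(-2) = 6)
L(V, H) = -41 (L(V, H) = 6*(-6) - 5 = -36 - 5 = -41)
L(C(6), 3) + 399 = -41 + 399 = 358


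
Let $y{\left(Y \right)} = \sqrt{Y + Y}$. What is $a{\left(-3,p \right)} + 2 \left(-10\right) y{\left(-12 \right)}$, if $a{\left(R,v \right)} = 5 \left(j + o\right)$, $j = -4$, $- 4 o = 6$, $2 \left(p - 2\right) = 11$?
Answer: $- \frac{55}{2} - 40 i \sqrt{6} \approx -27.5 - 97.98 i$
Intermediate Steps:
$p = \frac{15}{2}$ ($p = 2 + \frac{1}{2} \cdot 11 = 2 + \frac{11}{2} = \frac{15}{2} \approx 7.5$)
$o = - \frac{3}{2}$ ($o = \left(- \frac{1}{4}\right) 6 = - \frac{3}{2} \approx -1.5$)
$a{\left(R,v \right)} = - \frac{55}{2}$ ($a{\left(R,v \right)} = 5 \left(-4 - \frac{3}{2}\right) = 5 \left(- \frac{11}{2}\right) = - \frac{55}{2}$)
$y{\left(Y \right)} = \sqrt{2} \sqrt{Y}$ ($y{\left(Y \right)} = \sqrt{2 Y} = \sqrt{2} \sqrt{Y}$)
$a{\left(-3,p \right)} + 2 \left(-10\right) y{\left(-12 \right)} = - \frac{55}{2} + 2 \left(-10\right) \sqrt{2} \sqrt{-12} = - \frac{55}{2} - 20 \sqrt{2} \cdot 2 i \sqrt{3} = - \frac{55}{2} - 20 \cdot 2 i \sqrt{6} = - \frac{55}{2} - 40 i \sqrt{6}$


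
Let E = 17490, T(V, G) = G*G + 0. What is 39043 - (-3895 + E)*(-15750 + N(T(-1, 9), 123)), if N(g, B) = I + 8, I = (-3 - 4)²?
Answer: 213385378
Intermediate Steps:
T(V, G) = G² (T(V, G) = G² + 0 = G²)
I = 49 (I = (-7)² = 49)
N(g, B) = 57 (N(g, B) = 49 + 8 = 57)
39043 - (-3895 + E)*(-15750 + N(T(-1, 9), 123)) = 39043 - (-3895 + 17490)*(-15750 + 57) = 39043 - 13595*(-15693) = 39043 - 1*(-213346335) = 39043 + 213346335 = 213385378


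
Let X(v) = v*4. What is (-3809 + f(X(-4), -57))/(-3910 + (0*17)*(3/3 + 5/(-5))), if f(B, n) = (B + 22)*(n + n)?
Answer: 4493/3910 ≈ 1.1491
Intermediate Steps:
X(v) = 4*v
f(B, n) = 2*n*(22 + B) (f(B, n) = (22 + B)*(2*n) = 2*n*(22 + B))
(-3809 + f(X(-4), -57))/(-3910 + (0*17)*(3/3 + 5/(-5))) = (-3809 + 2*(-57)*(22 + 4*(-4)))/(-3910 + (0*17)*(3/3 + 5/(-5))) = (-3809 + 2*(-57)*(22 - 16))/(-3910 + 0*(3*(1/3) + 5*(-1/5))) = (-3809 + 2*(-57)*6)/(-3910 + 0*(1 - 1)) = (-3809 - 684)/(-3910 + 0*0) = -4493/(-3910 + 0) = -4493/(-3910) = -4493*(-1/3910) = 4493/3910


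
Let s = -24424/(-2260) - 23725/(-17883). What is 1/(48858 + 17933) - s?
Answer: -8188447808498/674849250945 ≈ -12.134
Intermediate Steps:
s = 122598223/10103895 (s = -24424*(-1/2260) - 23725*(-1/17883) = 6106/565 + 23725/17883 = 122598223/10103895 ≈ 12.134)
1/(48858 + 17933) - s = 1/(48858 + 17933) - 1*122598223/10103895 = 1/66791 - 122598223/10103895 = -8188447808498/674849250945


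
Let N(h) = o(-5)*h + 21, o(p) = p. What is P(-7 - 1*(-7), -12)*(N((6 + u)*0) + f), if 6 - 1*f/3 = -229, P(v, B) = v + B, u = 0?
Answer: -8712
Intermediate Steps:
P(v, B) = B + v
f = 705 (f = 18 - 3*(-229) = 18 + 687 = 705)
N(h) = 21 - 5*h (N(h) = -5*h + 21 = 21 - 5*h)
P(-7 - 1*(-7), -12)*(N((6 + u)*0) + f) = (-12 + (-7 - 1*(-7)))*((21 - 5*(6 + 0)*0) + 705) = (-12 + (-7 + 7))*((21 - 30*0) + 705) = (-12 + 0)*((21 - 5*0) + 705) = -12*((21 + 0) + 705) = -12*(21 + 705) = -12*726 = -8712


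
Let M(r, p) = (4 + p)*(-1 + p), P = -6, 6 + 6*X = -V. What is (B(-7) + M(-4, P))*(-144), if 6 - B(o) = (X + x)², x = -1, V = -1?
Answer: -2396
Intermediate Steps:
X = -⅚ (X = -1 + (-1*(-1))/6 = -1 + (⅙)*1 = -1 + ⅙ = -⅚ ≈ -0.83333)
M(r, p) = (-1 + p)*(4 + p)
B(o) = 95/36 (B(o) = 6 - (-⅚ - 1)² = 6 - (-11/6)² = 6 - 1*121/36 = 6 - 121/36 = 95/36)
(B(-7) + M(-4, P))*(-144) = (95/36 + (-4 + (-6)² + 3*(-6)))*(-144) = (95/36 + (-4 + 36 - 18))*(-144) = (95/36 + 14)*(-144) = (599/36)*(-144) = -2396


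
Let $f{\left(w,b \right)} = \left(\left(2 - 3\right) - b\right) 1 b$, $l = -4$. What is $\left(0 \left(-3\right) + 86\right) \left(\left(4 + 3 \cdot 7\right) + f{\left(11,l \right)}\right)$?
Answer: $1118$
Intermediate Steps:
$f{\left(w,b \right)} = b \left(-1 - b\right)$ ($f{\left(w,b \right)} = \left(-1 - b\right) 1 b = \left(-1 - b\right) b = b \left(-1 - b\right)$)
$\left(0 \left(-3\right) + 86\right) \left(\left(4 + 3 \cdot 7\right) + f{\left(11,l \right)}\right) = \left(0 \left(-3\right) + 86\right) \left(\left(4 + 3 \cdot 7\right) - - 4 \left(1 - 4\right)\right) = \left(0 + 86\right) \left(\left(4 + 21\right) - \left(-4\right) \left(-3\right)\right) = 86 \left(25 - 12\right) = 86 \cdot 13 = 1118$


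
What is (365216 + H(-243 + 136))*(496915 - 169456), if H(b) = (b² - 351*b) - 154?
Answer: 135590293212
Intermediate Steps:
H(b) = -154 + b² - 351*b
(365216 + H(-243 + 136))*(496915 - 169456) = (365216 + (-154 + (-243 + 136)² - 351*(-243 + 136)))*(496915 - 169456) = (365216 + (-154 + (-107)² - 351*(-107)))*327459 = (365216 + (-154 + 11449 + 37557))*327459 = (365216 + 48852)*327459 = 414068*327459 = 135590293212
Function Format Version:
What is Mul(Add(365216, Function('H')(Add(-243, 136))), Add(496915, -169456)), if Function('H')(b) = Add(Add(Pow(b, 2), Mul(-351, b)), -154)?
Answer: 135590293212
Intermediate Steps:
Function('H')(b) = Add(-154, Pow(b, 2), Mul(-351, b))
Mul(Add(365216, Function('H')(Add(-243, 136))), Add(496915, -169456)) = Mul(Add(365216, Add(-154, Pow(Add(-243, 136), 2), Mul(-351, Add(-243, 136)))), Add(496915, -169456)) = Mul(Add(365216, Add(-154, Pow(-107, 2), Mul(-351, -107))), 327459) = Mul(Add(365216, Add(-154, 11449, 37557)), 327459) = Mul(Add(365216, 48852), 327459) = Mul(414068, 327459) = 135590293212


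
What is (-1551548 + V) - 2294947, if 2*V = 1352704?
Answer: -3170143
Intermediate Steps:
V = 676352 (V = (1/2)*1352704 = 676352)
(-1551548 + V) - 2294947 = (-1551548 + 676352) - 2294947 = -875196 - 2294947 = -3170143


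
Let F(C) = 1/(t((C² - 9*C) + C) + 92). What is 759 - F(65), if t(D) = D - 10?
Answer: 2874332/3787 ≈ 759.00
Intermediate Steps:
t(D) = -10 + D
F(C) = 1/(82 + C² - 8*C) (F(C) = 1/((-10 + ((C² - 9*C) + C)) + 92) = 1/((-10 + (C² - 8*C)) + 92) = 1/((-10 + C² - 8*C) + 92) = 1/(82 + C² - 8*C))
759 - F(65) = 759 - 1/(82 + 65*(-8 + 65)) = 759 - 1/(82 + 65*57) = 759 - 1/(82 + 3705) = 759 - 1/3787 = 2874332/3787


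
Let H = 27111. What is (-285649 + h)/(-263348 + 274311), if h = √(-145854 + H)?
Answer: -285649/10963 + I*√118743/10963 ≈ -26.056 + 0.031432*I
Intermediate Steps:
h = I*√118743 (h = √(-145854 + 27111) = √(-118743) = I*√118743 ≈ 344.59*I)
(-285649 + h)/(-263348 + 274311) = (-285649 + I*√118743)/(-263348 + 274311) = (-285649 + I*√118743)/10963 = (-285649 + I*√118743)*(1/10963) = -285649/10963 + I*√118743/10963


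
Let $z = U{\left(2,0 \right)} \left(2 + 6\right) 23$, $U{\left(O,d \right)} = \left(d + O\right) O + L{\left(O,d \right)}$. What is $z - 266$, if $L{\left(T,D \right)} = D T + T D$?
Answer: $470$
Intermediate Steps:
$L{\left(T,D \right)} = 2 D T$ ($L{\left(T,D \right)} = D T + D T = 2 D T$)
$U{\left(O,d \right)} = O \left(O + d\right) + 2 O d$ ($U{\left(O,d \right)} = \left(d + O\right) O + 2 d O = \left(O + d\right) O + 2 O d = O \left(O + d\right) + 2 O d$)
$z = 736$ ($z = 2 \left(2 + 3 \cdot 0\right) \left(2 + 6\right) 23 = 2 \left(2 + 0\right) 8 \cdot 23 = 2 \cdot 2 \cdot 8 \cdot 23 = 4 \cdot 8 \cdot 23 = 32 \cdot 23 = 736$)
$z - 266 = 736 - 266 = 470$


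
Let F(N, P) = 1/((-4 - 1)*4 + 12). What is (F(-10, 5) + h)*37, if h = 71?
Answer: 20979/8 ≈ 2622.4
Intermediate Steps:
F(N, P) = -1/8 (F(N, P) = 1/(-5*4 + 12) = 1/(-20 + 12) = 1/(-8) = -1/8)
(F(-10, 5) + h)*37 = (-1/8 + 71)*37 = (567/8)*37 = 20979/8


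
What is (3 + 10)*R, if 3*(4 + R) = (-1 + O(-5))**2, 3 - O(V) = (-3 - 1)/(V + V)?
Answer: -3068/75 ≈ -40.907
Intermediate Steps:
O(V) = 3 + 2/V (O(V) = 3 - (-3 - 1)/(V + V) = 3 - (-4)/(2*V) = 3 - (-4)*1/(2*V) = 3 - (-2)/V = 3 + 2/V)
R = -236/75 (R = -4 + (-1 + (3 + 2/(-5)))**2/3 = -4 + (-1 + (3 + 2*(-1/5)))**2/3 = -4 + (-1 + (3 - 2/5))**2/3 = -4 + (-1 + 13/5)**2/3 = -4 + (8/5)**2/3 = -4 + (1/3)*(64/25) = -4 + 64/75 = -236/75 ≈ -3.1467)
(3 + 10)*R = (3 + 10)*(-236/75) = 13*(-236/75) = -3068/75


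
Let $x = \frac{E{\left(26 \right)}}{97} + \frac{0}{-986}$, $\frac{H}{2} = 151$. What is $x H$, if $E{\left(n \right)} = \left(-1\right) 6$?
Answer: $- \frac{1812}{97} \approx -18.68$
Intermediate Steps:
$E{\left(n \right)} = -6$
$H = 302$ ($H = 2 \cdot 151 = 302$)
$x = - \frac{6}{97}$ ($x = - \frac{6}{97} + \frac{0}{-986} = \left(-6\right) \frac{1}{97} + 0 \left(- \frac{1}{986}\right) = - \frac{6}{97} + 0 = - \frac{6}{97} \approx -0.061856$)
$x H = \left(- \frac{6}{97}\right) 302 = - \frac{1812}{97}$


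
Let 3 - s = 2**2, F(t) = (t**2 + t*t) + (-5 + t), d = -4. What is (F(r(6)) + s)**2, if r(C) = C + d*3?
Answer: 3600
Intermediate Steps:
r(C) = -12 + C (r(C) = C - 4*3 = C - 12 = -12 + C)
F(t) = -5 + t + 2*t**2 (F(t) = (t**2 + t**2) + (-5 + t) = 2*t**2 + (-5 + t) = -5 + t + 2*t**2)
s = -1 (s = 3 - 1*2**2 = 3 - 1*4 = 3 - 4 = -1)
(F(r(6)) + s)**2 = ((-5 + (-12 + 6) + 2*(-12 + 6)**2) - 1)**2 = ((-5 - 6 + 2*(-6)**2) - 1)**2 = ((-5 - 6 + 2*36) - 1)**2 = ((-5 - 6 + 72) - 1)**2 = (61 - 1)**2 = 60**2 = 3600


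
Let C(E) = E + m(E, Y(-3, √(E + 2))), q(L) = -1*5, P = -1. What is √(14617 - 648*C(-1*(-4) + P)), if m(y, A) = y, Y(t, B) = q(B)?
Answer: √10729 ≈ 103.58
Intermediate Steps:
q(L) = -5
Y(t, B) = -5
C(E) = 2*E (C(E) = E + E = 2*E)
√(14617 - 648*C(-1*(-4) + P)) = √(14617 - 1296*(-1*(-4) - 1)) = √(14617 - 1296*(4 - 1)) = √(14617 - 1296*3) = √(14617 - 648*6) = √(14617 - 3888) = √10729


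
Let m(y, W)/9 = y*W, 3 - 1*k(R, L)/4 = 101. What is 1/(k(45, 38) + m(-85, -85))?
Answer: 1/64633 ≈ 1.5472e-5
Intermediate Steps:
k(R, L) = -392 (k(R, L) = 12 - 4*101 = 12 - 404 = -392)
m(y, W) = 9*W*y (m(y, W) = 9*(y*W) = 9*(W*y) = 9*W*y)
1/(k(45, 38) + m(-85, -85)) = 1/(-392 + 9*(-85)*(-85)) = 1/(-392 + 65025) = 1/64633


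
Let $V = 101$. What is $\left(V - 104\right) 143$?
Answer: $-429$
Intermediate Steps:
$\left(V - 104\right) 143 = \left(101 - 104\right) 143 = \left(-3\right) 143 = -429$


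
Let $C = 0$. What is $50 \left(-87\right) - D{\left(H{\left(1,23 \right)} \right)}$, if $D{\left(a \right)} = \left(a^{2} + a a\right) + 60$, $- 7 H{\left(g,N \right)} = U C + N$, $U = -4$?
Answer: $- \frac{217148}{49} \approx -4431.6$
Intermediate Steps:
$H{\left(g,N \right)} = - \frac{N}{7}$ ($H{\left(g,N \right)} = - \frac{\left(-4\right) 0 + N}{7} = - \frac{0 + N}{7} = - \frac{N}{7}$)
$D{\left(a \right)} = 60 + 2 a^{2}$ ($D{\left(a \right)} = \left(a^{2} + a^{2}\right) + 60 = 2 a^{2} + 60 = 60 + 2 a^{2}$)
$50 \left(-87\right) - D{\left(H{\left(1,23 \right)} \right)} = 50 \left(-87\right) - \left(60 + 2 \left(\left(- \frac{1}{7}\right) 23\right)^{2}\right) = -4350 - \left(60 + 2 \left(- \frac{23}{7}\right)^{2}\right) = -4350 - \left(60 + 2 \cdot \frac{529}{49}\right) = -4350 - \left(60 + \frac{1058}{49}\right) = -4350 - \frac{3998}{49} = - \frac{217148}{49}$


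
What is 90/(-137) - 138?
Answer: -18996/137 ≈ -138.66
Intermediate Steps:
90/(-137) - 138 = 90*(-1/137) - 138 = -90/137 - 138 = -18996/137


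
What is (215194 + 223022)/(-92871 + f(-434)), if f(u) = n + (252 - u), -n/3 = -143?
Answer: -109554/22939 ≈ -4.7759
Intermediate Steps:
n = 429 (n = -3*(-143) = 429)
f(u) = 681 - u (f(u) = 429 + (252 - u) = 681 - u)
(215194 + 223022)/(-92871 + f(-434)) = (215194 + 223022)/(-92871 + (681 - 1*(-434))) = 438216/(-92871 + (681 + 434)) = 438216/(-92871 + 1115) = 438216/(-91756) = 438216*(-1/91756) = -109554/22939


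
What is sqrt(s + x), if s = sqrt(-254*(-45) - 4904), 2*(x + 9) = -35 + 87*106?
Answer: sqrt(18338 + 4*sqrt(6526))/2 ≈ 68.303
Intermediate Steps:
x = 9169/2 (x = -9 + (-35 + 87*106)/2 = -9 + (-35 + 9222)/2 = -9 + (1/2)*9187 = -9 + 9187/2 = 9169/2 ≈ 4584.5)
s = sqrt(6526) (s = sqrt(11430 - 4904) = sqrt(6526) ≈ 80.784)
sqrt(s + x) = sqrt(sqrt(6526) + 9169/2) = sqrt(9169/2 + sqrt(6526))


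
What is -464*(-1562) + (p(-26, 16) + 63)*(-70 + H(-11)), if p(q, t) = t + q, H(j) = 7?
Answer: 721429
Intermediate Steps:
p(q, t) = q + t
-464*(-1562) + (p(-26, 16) + 63)*(-70 + H(-11)) = -464*(-1562) + ((-26 + 16) + 63)*(-70 + 7) = 724768 + (-10 + 63)*(-63) = 724768 + 53*(-63) = 724768 - 3339 = 721429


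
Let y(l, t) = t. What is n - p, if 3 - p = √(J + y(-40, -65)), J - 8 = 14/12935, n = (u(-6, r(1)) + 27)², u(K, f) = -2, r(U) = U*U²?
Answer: 622 + I*√9536729735/12935 ≈ 622.0 + 7.5498*I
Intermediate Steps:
r(U) = U³
n = 625 (n = (-2 + 27)² = 25² = 625)
J = 103494/12935 (J = 8 + 14/12935 = 103494/12935 ≈ 8.0011)
p = 3 - I*√9536729735/12935 (p = 3 - √(103494/12935 - 65) = 3 - √(-737281/12935) = 3 - I*√9536729735/12935 ≈ 3.0 - 7.5498*I)
n - p = 625 - (3 - I*√9536729735/12935) = 625 + (-3 + I*√9536729735/12935) = 622 + I*√9536729735/12935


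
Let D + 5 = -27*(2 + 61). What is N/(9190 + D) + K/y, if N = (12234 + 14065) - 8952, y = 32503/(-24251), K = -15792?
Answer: 2866724720869/243252452 ≈ 11785.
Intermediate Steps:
D = -1706 (D = -5 - 27*(2 + 61) = -5 - 27*63 = -5 - 1701 = -1706)
y = -32503/24251 (y = 32503*(-1/24251) = -32503/24251 ≈ -1.3403)
N = 17347 (N = 26299 - 8952 = 17347)
N/(9190 + D) + K/y = 17347/(9190 - 1706) - 15792/(-32503/24251) = 17347/7484 - 15792*(-24251/32503) = 17347*(1/7484) + 382971792/32503 = 17347/7484 + 382971792/32503 = 2866724720869/243252452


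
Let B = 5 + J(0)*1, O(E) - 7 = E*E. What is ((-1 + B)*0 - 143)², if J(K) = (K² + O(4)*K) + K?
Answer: 20449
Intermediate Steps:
O(E) = 7 + E² (O(E) = 7 + E*E = 7 + E²)
J(K) = K² + 24*K (J(K) = (K² + (7 + 4²)*K) + K = (K² + (7 + 16)*K) + K = (K² + 23*K) + K = K² + 24*K)
B = 5 (B = 5 + (0*(24 + 0))*1 = 5 + (0*24)*1 = 5 + 0*1 = 5 + 0 = 5)
((-1 + B)*0 - 143)² = ((-1 + 5)*0 - 143)² = (4*0 - 143)² = (0 - 143)² = (-143)² = 20449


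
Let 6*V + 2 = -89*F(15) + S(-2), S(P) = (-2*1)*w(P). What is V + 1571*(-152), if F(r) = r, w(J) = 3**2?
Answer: -1434107/6 ≈ -2.3902e+5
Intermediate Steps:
w(J) = 9
S(P) = -18 (S(P) = -2*1*9 = -2*9 = -18)
V = -1355/6 (V = -1/3 + (-89*15 - 18)/6 = -1/3 + (-1335 - 18)/6 = -1/3 + (1/6)*(-1353) = -1/3 - 451/2 = -1355/6 ≈ -225.83)
V + 1571*(-152) = -1355/6 + 1571*(-152) = -1355/6 - 238792 = -1434107/6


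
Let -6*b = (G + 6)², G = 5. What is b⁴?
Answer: 214358881/1296 ≈ 1.6540e+5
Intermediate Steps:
b = -121/6 (b = -(5 + 6)²/6 = -⅙*11² = -⅙*121 = -121/6 ≈ -20.167)
b⁴ = (-121/6)⁴ = 214358881/1296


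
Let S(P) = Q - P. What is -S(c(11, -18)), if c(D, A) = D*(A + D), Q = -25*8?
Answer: 123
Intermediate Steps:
Q = -200
S(P) = -200 - P
-S(c(11, -18)) = -(-200 - 11*(-18 + 11)) = -(-200 - 11*(-7)) = -(-200 - 1*(-77)) = -(-200 + 77) = -1*(-123) = 123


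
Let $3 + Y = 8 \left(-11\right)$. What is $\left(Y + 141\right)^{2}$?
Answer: $2500$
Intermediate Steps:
$Y = -91$ ($Y = -3 + 8 \left(-11\right) = -3 - 88 = -91$)
$\left(Y + 141\right)^{2} = \left(-91 + 141\right)^{2} = 50^{2} = 2500$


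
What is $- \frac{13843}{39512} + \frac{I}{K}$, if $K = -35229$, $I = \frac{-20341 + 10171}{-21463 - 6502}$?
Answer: $- \frac{909215635093}{2595092803688} \approx -0.35036$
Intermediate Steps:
$I = \frac{2034}{5593}$ ($I = - \frac{10170}{-27965} = \left(-10170\right) \left(- \frac{1}{27965}\right) = \frac{2034}{5593} \approx 0.36367$)
$- \frac{13843}{39512} + \frac{I}{K} = - \frac{13843}{39512} + \frac{2034}{5593 \left(-35229\right)} = \left(-13843\right) \frac{1}{39512} + \frac{2034}{5593} \left(- \frac{1}{35229}\right) = - \frac{13843}{39512} - \frac{678}{65678599} = - \frac{909215635093}{2595092803688}$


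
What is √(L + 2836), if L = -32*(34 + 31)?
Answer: 6*√21 ≈ 27.495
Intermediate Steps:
L = -2080 (L = -32*65 = -2080)
√(L + 2836) = √(-2080 + 2836) = √756 = 6*√21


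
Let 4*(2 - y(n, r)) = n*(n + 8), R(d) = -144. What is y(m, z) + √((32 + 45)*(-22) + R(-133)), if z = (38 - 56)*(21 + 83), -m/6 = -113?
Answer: -116275 + I*√1838 ≈ -1.1628e+5 + 42.872*I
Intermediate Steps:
m = 678 (m = -6*(-113) = 678)
z = -1872 (z = -18*104 = -1872)
y(n, r) = 2 - n*(8 + n)/4 (y(n, r) = 2 - n*(n + 8)/4 = 2 - n*(8 + n)/4)
y(m, z) + √((32 + 45)*(-22) + R(-133)) = (2 - 2*678 - ¼*678²) + √((32 + 45)*(-22) - 144) = (2 - 1356 - ¼*459684) + √(77*(-22) - 144) = (2 - 1356 - 114921) + √(-1694 - 144) = -116275 + √(-1838) = -116275 + I*√1838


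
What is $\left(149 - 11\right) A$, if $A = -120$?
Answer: $-16560$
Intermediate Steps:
$\left(149 - 11\right) A = \left(149 - 11\right) \left(-120\right) = 138 \left(-120\right) = -16560$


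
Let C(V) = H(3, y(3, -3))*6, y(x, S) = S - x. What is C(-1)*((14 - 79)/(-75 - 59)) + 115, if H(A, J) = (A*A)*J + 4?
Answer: -2045/67 ≈ -30.522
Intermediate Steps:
H(A, J) = 4 + J*A² (H(A, J) = A²*J + 4 = J*A² + 4 = 4 + J*A²)
C(V) = -300 (C(V) = (4 + (-3 - 1*3)*3²)*6 = (4 + (-3 - 3)*9)*6 = (4 - 6*9)*6 = (4 - 54)*6 = -50*6 = -300)
C(-1)*((14 - 79)/(-75 - 59)) + 115 = -300*(14 - 79)/(-75 - 59) + 115 = -(-19500)/(-134) + 115 = -(-19500)*(-1)/134 + 115 = -300*65/134 + 115 = -9750/67 + 115 = -2045/67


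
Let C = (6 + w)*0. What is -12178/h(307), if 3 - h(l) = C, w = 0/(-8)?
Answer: -12178/3 ≈ -4059.3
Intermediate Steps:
w = 0 (w = 0*(-⅛) = 0)
C = 0 (C = (6 + 0)*0 = 6*0 = 0)
h(l) = 3 (h(l) = 3 - 1*0 = 3 + 0 = 3)
-12178/h(307) = -12178/3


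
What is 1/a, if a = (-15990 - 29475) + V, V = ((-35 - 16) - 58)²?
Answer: -1/33584 ≈ -2.9776e-5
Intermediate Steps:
V = 11881 (V = (-51 - 58)² = (-109)² = 11881)
a = -33584 (a = (-15990 - 29475) + 11881 = -45465 + 11881 = -33584)
1/a = 1/(-33584) = -1/33584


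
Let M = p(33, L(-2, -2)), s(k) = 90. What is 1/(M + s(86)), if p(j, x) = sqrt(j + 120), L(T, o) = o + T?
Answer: 10/883 - sqrt(17)/2649 ≈ 0.0097685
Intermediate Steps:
L(T, o) = T + o
p(j, x) = sqrt(120 + j)
M = 3*sqrt(17) (M = sqrt(120 + 33) = sqrt(153) = 3*sqrt(17) ≈ 12.369)
1/(M + s(86)) = 1/(3*sqrt(17) + 90) = 1/(90 + 3*sqrt(17))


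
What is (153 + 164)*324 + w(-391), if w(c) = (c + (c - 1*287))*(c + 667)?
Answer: -192336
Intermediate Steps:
w(c) = (-287 + 2*c)*(667 + c) (w(c) = (c + (c - 287))*(667 + c) = (c + (-287 + c))*(667 + c) = (-287 + 2*c)*(667 + c))
(153 + 164)*324 + w(-391) = (153 + 164)*324 + (-191429 + 2*(-391)² + 1047*(-391)) = 317*324 + (-191429 + 2*152881 - 409377) = 102708 + (-191429 + 305762 - 409377) = 102708 - 295044 = -192336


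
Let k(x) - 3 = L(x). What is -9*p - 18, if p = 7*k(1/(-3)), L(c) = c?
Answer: -186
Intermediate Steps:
k(x) = 3 + x
p = 56/3 (p = 7*(3 + 1/(-3)) = 7*(3 - 1/3) = 7*(8/3) = 56/3 ≈ 18.667)
-9*p - 18 = -9*56/3 - 18 = -168 - 18 = -186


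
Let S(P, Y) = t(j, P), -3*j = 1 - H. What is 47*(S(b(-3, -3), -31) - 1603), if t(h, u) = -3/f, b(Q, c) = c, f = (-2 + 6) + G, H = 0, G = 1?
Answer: -376846/5 ≈ -75369.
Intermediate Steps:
j = -1/3 (j = -(1 - 1*0)/3 = -(1 + 0)/3 = -1/3*1 = -1/3 ≈ -0.33333)
f = 5 (f = (-2 + 6) + 1 = 4 + 1 = 5)
t(h, u) = -3/5
S(P, Y) = -3/5
47*(S(b(-3, -3), -31) - 1603) = 47*(-3/5 - 1603) = 47*(-8018/5) = -376846/5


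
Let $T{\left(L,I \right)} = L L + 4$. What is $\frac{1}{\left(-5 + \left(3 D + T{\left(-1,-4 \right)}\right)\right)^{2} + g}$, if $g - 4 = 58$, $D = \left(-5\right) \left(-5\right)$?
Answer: $\frac{1}{5687} \approx 0.00017584$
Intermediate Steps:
$T{\left(L,I \right)} = 4 + L^{2}$ ($T{\left(L,I \right)} = L^{2} + 4 = 4 + L^{2}$)
$D = 25$
$g = 62$ ($g = 4 + 58 = 62$)
$\frac{1}{\left(-5 + \left(3 D + T{\left(-1,-4 \right)}\right)\right)^{2} + g} = \frac{1}{\left(-5 + \left(3 \cdot 25 + \left(4 + \left(-1\right)^{2}\right)\right)\right)^{2} + 62} = \frac{1}{\left(-5 + \left(75 + \left(4 + 1\right)\right)\right)^{2} + 62} = \frac{1}{\left(-5 + \left(75 + 5\right)\right)^{2} + 62} = \frac{1}{\left(-5 + 80\right)^{2} + 62} = \frac{1}{75^{2} + 62} = \frac{1}{5625 + 62} = \frac{1}{5687}$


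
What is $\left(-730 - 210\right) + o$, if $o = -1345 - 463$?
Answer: $-2748$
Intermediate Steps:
$o = -1808$ ($o = -1345 - 463 = -1808$)
$\left(-730 - 210\right) + o = \left(-730 - 210\right) - 1808 = -940 - 1808 = -2748$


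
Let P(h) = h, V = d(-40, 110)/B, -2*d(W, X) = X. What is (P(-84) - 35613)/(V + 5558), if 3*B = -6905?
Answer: -49297557/7675631 ≈ -6.4226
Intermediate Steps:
B = -6905/3 (B = (⅓)*(-6905) = -6905/3 ≈ -2301.7)
d(W, X) = -X/2
V = 33/1381 (V = (-½*110)/(-6905/3) = -55*(-3/6905) = 33/1381 ≈ 0.023896)
(P(-84) - 35613)/(V + 5558) = (-84 - 35613)/(33/1381 + 5558) = -35697/7675631/1381 = -35697*1381/7675631 = -49297557/7675631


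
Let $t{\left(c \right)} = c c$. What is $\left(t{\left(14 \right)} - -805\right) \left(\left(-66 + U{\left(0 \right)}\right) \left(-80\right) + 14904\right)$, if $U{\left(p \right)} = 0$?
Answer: $20204184$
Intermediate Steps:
$t{\left(c \right)} = c^{2}$
$\left(t{\left(14 \right)} - -805\right) \left(\left(-66 + U{\left(0 \right)}\right) \left(-80\right) + 14904\right) = \left(14^{2} - -805\right) \left(\left(-66 + 0\right) \left(-80\right) + 14904\right) = \left(196 + 805\right) \left(\left(-66\right) \left(-80\right) + 14904\right) = 1001 \left(5280 + 14904\right) = 1001 \cdot 20184 = 20204184$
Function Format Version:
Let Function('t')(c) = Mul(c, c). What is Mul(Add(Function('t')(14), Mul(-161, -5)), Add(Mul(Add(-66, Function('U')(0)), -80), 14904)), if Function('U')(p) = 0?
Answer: 20204184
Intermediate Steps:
Function('t')(c) = Pow(c, 2)
Mul(Add(Function('t')(14), Mul(-161, -5)), Add(Mul(Add(-66, Function('U')(0)), -80), 14904)) = Mul(Add(Pow(14, 2), Mul(-161, -5)), Add(Mul(Add(-66, 0), -80), 14904)) = Mul(Add(196, 805), Add(Mul(-66, -80), 14904)) = Mul(1001, Add(5280, 14904)) = Mul(1001, 20184) = 20204184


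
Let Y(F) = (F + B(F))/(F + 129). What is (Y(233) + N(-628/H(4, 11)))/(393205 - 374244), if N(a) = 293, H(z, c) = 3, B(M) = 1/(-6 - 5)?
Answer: 584644/37751351 ≈ 0.015487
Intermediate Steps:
B(M) = -1/11 (B(M) = 1/(-11) = -1/11)
Y(F) = (-1/11 + F)/(129 + F) (Y(F) = (F - 1/11)/(F + 129) = (-1/11 + F)/(129 + F))
(Y(233) + N(-628/H(4, 11)))/(393205 - 374244) = ((-1/11 + 233)/(129 + 233) + 293)/(393205 - 374244) = ((2562/11)/362 + 293)/18961 = ((1/362)*(2562/11) + 293)*(1/18961) = (1281/1991 + 293)*(1/18961) = (584644/1991)*(1/18961) = 584644/37751351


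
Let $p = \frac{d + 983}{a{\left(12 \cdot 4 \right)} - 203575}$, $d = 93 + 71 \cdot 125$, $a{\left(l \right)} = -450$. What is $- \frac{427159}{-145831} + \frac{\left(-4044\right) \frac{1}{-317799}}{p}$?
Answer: $\frac{410177809130297}{153726185779173} \approx 2.6682$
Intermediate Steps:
$d = 8968$ ($d = 93 + 8875 = 8968$)
$p = - \frac{9951}{204025}$ ($p = \frac{8968 + 983}{-450 - 203575} = \frac{9951}{-204025} = 9951 \left(- \frac{1}{204025}\right) = - \frac{9951}{204025} \approx -0.048773$)
$- \frac{427159}{-145831} + \frac{\left(-4044\right) \frac{1}{-317799}}{p} = - \frac{427159}{-145831} + \frac{\left(-4044\right) \frac{1}{-317799}}{- \frac{9951}{204025}} = \left(-427159\right) \left(- \frac{1}{145831}\right) + \left(-4044\right) \left(- \frac{1}{317799}\right) \left(- \frac{204025}{9951}\right) = \frac{427159}{145831} + \frac{1348}{105933} \left(- \frac{204025}{9951}\right) = \frac{427159}{145831} - \frac{275025700}{1054139283} = \frac{410177809130297}{153726185779173}$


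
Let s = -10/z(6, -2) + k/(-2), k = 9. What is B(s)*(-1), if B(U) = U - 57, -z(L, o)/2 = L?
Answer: 182/3 ≈ 60.667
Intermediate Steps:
z(L, o) = -2*L
s = -11/3 (s = -10/((-2*6)) + 9/(-2) = -10/(-12) + 9*(-1/2) = -10*(-1/12) - 9/2 = 5/6 - 9/2 = -11/3 ≈ -3.6667)
B(U) = -57 + U
B(s)*(-1) = (-57 - 11/3)*(-1) = -182/3*(-1) = 182/3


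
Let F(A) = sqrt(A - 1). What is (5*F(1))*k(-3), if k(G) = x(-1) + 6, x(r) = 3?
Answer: 0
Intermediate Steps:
F(A) = sqrt(-1 + A)
k(G) = 9 (k(G) = 3 + 6 = 9)
(5*F(1))*k(-3) = (5*sqrt(-1 + 1))*9 = (5*sqrt(0))*9 = (5*0)*9 = 0*9 = 0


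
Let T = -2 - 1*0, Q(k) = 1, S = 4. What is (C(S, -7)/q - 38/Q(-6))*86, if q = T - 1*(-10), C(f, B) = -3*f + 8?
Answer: -3311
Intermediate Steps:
C(f, B) = 8 - 3*f
T = -2 (T = -2 + 0 = -2)
q = 8 (q = -2 - 1*(-10) = -2 + 10 = 8)
(C(S, -7)/q - 38/Q(-6))*86 = ((8 - 3*4)/8 - 38/1)*86 = ((8 - 12)*(1/8) - 38*1)*86 = (-4*1/8 - 38)*86 = (-1/2 - 38)*86 = -77/2*86 = -3311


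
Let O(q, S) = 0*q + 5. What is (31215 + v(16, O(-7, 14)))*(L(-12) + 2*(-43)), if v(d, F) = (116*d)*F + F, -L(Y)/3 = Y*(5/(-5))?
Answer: -4941000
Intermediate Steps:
L(Y) = 3*Y (L(Y) = -3*Y*5/(-5) = -3*Y*5*(-1/5) = -3*Y*(-1) = -(-3)*Y = 3*Y)
O(q, S) = 5 (O(q, S) = 0 + 5 = 5)
v(d, F) = F + 116*F*d (v(d, F) = 116*F*d + F = F + 116*F*d)
(31215 + v(16, O(-7, 14)))*(L(-12) + 2*(-43)) = (31215 + 5*(1 + 116*16))*(3*(-12) + 2*(-43)) = (31215 + 5*(1 + 1856))*(-36 - 86) = (31215 + 5*1857)*(-122) = (31215 + 9285)*(-122) = 40500*(-122) = -4941000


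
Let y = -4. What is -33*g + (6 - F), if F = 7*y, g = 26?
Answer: -824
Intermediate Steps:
F = -28 (F = 7*(-4) = -28)
-33*g + (6 - F) = -33*26 + (6 - 1*(-28)) = -858 + (6 + 28) = -858 + 34 = -824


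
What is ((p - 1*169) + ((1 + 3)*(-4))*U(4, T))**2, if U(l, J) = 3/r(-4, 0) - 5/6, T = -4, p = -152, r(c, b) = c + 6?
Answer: 990025/9 ≈ 1.1000e+5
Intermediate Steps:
r(c, b) = 6 + c
U(l, J) = 2/3 (U(l, J) = 3/(6 - 4) - 5/6 = 3/2 - 5*1/6 = 3*(1/2) - 5/6 = 3/2 - 5/6 = 2/3)
((p - 1*169) + ((1 + 3)*(-4))*U(4, T))**2 = ((-152 - 1*169) + ((1 + 3)*(-4))*(2/3))**2 = ((-152 - 169) + (4*(-4))*(2/3))**2 = (-321 - 16*2/3)**2 = (-321 - 32/3)**2 = (-995/3)**2 = 990025/9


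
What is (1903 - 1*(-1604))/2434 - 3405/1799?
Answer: -1978677/4378766 ≈ -0.45188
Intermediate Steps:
(1903 - 1*(-1604))/2434 - 3405/1799 = (1903 + 1604)*(1/2434) - 3405*1/1799 = 3507*(1/2434) - 3405/1799 = 3507/2434 - 3405/1799 = -1978677/4378766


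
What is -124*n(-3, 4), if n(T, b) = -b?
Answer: 496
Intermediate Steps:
-124*n(-3, 4) = -(-124)*4 = -124*(-4) = 496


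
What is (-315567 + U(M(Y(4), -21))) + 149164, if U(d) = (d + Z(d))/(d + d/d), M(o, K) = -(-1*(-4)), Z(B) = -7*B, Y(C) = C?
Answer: -166411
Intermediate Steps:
M(o, K) = -4
U(d) = -6*d/(1 + d) (U(d) = (d - 7*d)/(d + d/d) = (-6*d)/(d + 1) = (-6*d)/(1 + d) = -6*d/(1 + d))
(-315567 + U(M(Y(4), -21))) + 149164 = (-315567 - 6*(-4)/(1 - 4)) + 149164 = (-315567 - 6*(-4)/(-3)) + 149164 = (-315567 - 6*(-4)*(-⅓)) + 149164 = (-315567 - 8) + 149164 = -315575 + 149164 = -166411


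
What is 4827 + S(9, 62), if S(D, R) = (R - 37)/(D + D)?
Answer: 86911/18 ≈ 4828.4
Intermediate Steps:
S(D, R) = (-37 + R)/(2*D) (S(D, R) = (-37 + R)/((2*D)) = (-37 + R)*(1/(2*D)) = (-37 + R)/(2*D))
4827 + S(9, 62) = 4827 + (1/2)*(-37 + 62)/9 = 4827 + (1/2)*(1/9)*25 = 4827 + 25/18 = 86911/18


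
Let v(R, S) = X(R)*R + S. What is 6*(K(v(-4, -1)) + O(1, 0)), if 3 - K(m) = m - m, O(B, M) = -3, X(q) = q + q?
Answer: 0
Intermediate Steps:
X(q) = 2*q
v(R, S) = S + 2*R**2 (v(R, S) = (2*R)*R + S = 2*R**2 + S = S + 2*R**2)
K(m) = 3 (K(m) = 3 - (m - m) = 3 - 1*0 = 3 + 0 = 3)
6*(K(v(-4, -1)) + O(1, 0)) = 6*(3 - 3) = 6*0 = 0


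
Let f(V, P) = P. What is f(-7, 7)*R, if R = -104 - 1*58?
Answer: -1134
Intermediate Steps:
R = -162 (R = -104 - 58 = -162)
f(-7, 7)*R = 7*(-162) = -1134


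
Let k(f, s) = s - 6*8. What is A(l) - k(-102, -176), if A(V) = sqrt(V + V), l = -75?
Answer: 224 + 5*I*sqrt(6) ≈ 224.0 + 12.247*I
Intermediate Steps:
A(V) = sqrt(2)*sqrt(V) (A(V) = sqrt(2*V) = sqrt(2)*sqrt(V))
k(f, s) = -48 + s (k(f, s) = s - 48 = -48 + s)
A(l) - k(-102, -176) = sqrt(2)*sqrt(-75) - (-48 - 176) = sqrt(2)*(5*I*sqrt(3)) - 1*(-224) = 5*I*sqrt(6) + 224 = 224 + 5*I*sqrt(6)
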